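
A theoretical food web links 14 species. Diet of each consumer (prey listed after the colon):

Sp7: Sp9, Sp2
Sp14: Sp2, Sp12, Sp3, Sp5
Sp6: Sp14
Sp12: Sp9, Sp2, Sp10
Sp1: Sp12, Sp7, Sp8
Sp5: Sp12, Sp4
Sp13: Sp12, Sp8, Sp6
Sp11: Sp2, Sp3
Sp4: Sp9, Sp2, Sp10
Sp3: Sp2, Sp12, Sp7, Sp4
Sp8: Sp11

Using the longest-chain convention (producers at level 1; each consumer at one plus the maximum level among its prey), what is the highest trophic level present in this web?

6

Producers (level 1): Sp9, Sp2, Sp10.
Sp9 → Sp12 → Sp3 → Sp11 → Sp8 → Sp13 gives Sp13 level 6.
No species has a prey at level 6, so no species reaches level 7.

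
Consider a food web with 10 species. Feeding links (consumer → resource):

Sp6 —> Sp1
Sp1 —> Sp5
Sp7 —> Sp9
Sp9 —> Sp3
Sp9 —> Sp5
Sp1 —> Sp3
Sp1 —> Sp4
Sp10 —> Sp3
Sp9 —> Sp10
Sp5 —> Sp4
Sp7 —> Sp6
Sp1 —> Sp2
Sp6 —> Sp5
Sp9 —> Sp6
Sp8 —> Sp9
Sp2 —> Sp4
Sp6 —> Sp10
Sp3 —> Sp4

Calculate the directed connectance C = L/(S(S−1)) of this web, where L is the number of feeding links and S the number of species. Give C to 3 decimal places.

The web has S = 10 species and L = 18 feeding links.
C = L / (S(S−1)) = 18 / 90 = 0.2000 ≈ 0.200.

C = 0.200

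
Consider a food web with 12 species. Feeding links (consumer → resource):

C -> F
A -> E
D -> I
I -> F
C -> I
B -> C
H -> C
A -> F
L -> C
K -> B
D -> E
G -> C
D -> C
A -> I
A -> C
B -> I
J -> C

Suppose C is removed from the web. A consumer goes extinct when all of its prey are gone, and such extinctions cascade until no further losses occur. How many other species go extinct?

Remove C.
Round 1: H (all prey gone), J (all prey gone), L (all prey gone), G (all prey gone) → extinct.
No further losses. Total secondary extinctions: 4.

4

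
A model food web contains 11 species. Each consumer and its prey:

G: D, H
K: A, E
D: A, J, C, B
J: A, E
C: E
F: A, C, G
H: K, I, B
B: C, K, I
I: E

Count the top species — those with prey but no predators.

Top species (has prey, but nothing eats it): F.
Count: 1.

1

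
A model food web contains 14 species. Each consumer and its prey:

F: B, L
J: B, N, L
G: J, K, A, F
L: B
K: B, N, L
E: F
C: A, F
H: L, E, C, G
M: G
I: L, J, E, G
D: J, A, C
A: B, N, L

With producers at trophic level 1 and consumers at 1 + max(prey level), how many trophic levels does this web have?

Producers (level 1): B, N.
B → L → A → C → D gives D level 5.
No species has a prey at level 5, so no species reaches level 6.

5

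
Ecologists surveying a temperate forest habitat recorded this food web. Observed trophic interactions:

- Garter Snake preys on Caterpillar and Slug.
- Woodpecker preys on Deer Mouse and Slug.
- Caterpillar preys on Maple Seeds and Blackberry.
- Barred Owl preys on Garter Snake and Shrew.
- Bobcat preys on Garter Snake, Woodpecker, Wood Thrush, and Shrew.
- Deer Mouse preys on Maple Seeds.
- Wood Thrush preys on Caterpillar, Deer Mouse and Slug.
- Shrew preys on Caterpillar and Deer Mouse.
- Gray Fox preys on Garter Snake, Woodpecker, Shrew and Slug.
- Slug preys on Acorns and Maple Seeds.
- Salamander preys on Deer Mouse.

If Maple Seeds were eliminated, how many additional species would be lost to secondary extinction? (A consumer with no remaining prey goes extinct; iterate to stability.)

Remove Maple Seeds.
Round 1: Deer Mouse (all prey gone) → extinct.
Round 2: Salamander (all prey gone) → extinct.
No further losses. Total secondary extinctions: 2.

2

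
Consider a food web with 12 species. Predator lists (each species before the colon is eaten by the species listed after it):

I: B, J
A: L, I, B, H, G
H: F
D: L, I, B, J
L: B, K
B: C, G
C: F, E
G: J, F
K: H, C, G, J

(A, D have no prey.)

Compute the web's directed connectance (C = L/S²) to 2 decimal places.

The web has S = 12 species and L = 24 feeding links.
C = L / S² = 24 / 144 = 0.1667 ≈ 0.17.

C = 0.17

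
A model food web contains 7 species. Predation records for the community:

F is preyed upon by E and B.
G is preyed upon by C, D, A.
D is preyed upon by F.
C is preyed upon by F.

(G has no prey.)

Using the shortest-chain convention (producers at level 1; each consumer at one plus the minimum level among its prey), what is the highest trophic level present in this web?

Producers (level 1): G.
Following each consumer down to its lowest-level prey: G → D → F → E (levels 1 through 4).
All prey of E (F 3) are at level 3 or above, so E is at level 1 + 3 = 4.
Every consumer has at least one prey at level 3 or below, so none exceeds level 4.

4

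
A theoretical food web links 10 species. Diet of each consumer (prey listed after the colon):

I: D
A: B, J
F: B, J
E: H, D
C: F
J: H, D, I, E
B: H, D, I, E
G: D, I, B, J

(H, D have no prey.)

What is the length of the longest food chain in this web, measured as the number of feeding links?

4 links

One longest chain: D → I → B → F → C.
It has 5 species and 4 links.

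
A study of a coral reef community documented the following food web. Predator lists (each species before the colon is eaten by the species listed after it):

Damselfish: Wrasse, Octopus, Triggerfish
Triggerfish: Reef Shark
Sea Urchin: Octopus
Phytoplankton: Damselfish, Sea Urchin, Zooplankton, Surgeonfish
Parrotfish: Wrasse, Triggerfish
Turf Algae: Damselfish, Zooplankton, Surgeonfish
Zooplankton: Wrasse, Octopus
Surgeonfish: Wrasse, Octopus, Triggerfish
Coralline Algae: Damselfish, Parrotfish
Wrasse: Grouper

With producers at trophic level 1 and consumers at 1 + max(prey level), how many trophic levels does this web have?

Producers (level 1): Turf Algae, Phytoplankton, Coralline Algae.
Turf Algae → Damselfish → Triggerfish → Reef Shark gives Reef Shark level 4.
No species has a prey at level 4, so no species reaches level 5.

4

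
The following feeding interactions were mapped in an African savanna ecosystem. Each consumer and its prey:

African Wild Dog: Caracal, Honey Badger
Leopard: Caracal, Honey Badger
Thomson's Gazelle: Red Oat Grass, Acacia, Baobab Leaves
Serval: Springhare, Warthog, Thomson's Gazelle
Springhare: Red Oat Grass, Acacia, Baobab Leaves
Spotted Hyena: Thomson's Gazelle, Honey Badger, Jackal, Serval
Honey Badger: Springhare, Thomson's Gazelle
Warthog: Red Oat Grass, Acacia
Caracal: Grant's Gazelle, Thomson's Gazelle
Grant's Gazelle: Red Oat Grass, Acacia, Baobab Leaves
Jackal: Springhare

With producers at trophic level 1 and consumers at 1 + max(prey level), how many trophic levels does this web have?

Producers (level 1): Red Oat Grass, Acacia, Baobab Leaves.
Red Oat Grass → Springhare → Honey Badger → Spotted Hyena gives Spotted Hyena level 4.
No species has a prey at level 4, so no species reaches level 5.

4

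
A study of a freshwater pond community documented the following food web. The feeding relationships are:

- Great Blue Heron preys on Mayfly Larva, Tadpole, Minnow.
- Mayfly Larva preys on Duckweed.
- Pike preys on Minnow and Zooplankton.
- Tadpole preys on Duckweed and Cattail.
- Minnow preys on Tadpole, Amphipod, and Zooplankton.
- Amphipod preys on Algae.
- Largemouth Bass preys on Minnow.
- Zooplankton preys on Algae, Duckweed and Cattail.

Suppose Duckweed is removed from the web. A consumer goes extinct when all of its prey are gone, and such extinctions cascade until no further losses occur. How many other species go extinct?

1

Remove Duckweed.
Round 1: Mayfly Larva (all prey gone) → extinct.
No further losses. Total secondary extinctions: 1.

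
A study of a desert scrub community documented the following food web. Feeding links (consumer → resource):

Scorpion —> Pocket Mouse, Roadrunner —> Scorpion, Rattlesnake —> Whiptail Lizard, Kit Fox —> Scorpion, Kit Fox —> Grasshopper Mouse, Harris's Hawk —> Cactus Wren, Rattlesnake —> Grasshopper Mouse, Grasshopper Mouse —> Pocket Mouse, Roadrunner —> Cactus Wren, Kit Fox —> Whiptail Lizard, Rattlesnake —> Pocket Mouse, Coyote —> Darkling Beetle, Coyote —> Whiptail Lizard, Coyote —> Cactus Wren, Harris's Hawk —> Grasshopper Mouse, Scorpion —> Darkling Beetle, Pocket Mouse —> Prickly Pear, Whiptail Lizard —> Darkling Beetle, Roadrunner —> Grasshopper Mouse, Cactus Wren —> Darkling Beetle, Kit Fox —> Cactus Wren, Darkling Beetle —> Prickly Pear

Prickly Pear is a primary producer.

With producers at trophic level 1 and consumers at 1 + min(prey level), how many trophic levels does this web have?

4

Producers (level 1): Prickly Pear.
Following each consumer down to its lowest-level prey: Prickly Pear → Darkling Beetle → Cactus Wren → Harris's Hawk (levels 1 through 4).
All prey of Harris's Hawk (Cactus Wren 3, Grasshopper Mouse 3) are at level 3 or above, so Harris's Hawk is at level 1 + 3 = 4.
Every consumer has at least one prey at level 3 or below, so none exceeds level 4.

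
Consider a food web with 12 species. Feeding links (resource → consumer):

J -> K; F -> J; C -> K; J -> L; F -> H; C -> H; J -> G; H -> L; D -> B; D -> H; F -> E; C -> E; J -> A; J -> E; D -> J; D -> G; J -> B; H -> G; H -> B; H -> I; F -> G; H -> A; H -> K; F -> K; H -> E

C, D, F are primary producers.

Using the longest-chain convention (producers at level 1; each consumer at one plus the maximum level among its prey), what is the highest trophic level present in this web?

3

Producers (level 1): C, D, F.
C → H → G gives G level 3.
No species has a prey at level 3, so no species reaches level 4.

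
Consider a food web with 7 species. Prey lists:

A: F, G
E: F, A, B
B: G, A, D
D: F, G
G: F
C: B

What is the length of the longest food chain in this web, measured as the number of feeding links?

4 links

One longest chain: F → G → A → B → C.
It has 5 species and 4 links.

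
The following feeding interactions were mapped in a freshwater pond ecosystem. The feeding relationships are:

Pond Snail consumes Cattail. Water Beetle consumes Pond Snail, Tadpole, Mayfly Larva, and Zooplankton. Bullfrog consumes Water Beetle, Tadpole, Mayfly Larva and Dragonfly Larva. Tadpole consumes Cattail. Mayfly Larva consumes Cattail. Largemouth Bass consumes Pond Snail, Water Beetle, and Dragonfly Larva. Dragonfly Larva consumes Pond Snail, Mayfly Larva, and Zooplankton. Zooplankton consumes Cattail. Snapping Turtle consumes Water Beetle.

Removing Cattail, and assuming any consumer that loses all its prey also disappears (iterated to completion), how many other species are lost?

9

Remove Cattail.
Round 1: Tadpole (all prey gone), Zooplankton (all prey gone), Pond Snail (all prey gone), Mayfly Larva (all prey gone) → extinct.
Round 2: Water Beetle (all prey gone), Dragonfly Larva (all prey gone) → extinct.
Round 3: Largemouth Bass (all prey gone), Bullfrog (all prey gone), Snapping Turtle (all prey gone) → extinct.
No further losses. Total secondary extinctions: 9.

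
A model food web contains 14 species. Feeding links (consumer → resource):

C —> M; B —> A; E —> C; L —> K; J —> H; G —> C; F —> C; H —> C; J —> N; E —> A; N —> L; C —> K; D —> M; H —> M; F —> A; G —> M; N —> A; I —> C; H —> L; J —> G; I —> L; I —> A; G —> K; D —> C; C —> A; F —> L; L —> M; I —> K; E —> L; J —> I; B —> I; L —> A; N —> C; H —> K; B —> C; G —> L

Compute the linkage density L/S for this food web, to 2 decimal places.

There are L = 36 links among S = 14 species.
L/S = 36/14 = 2.5714 ≈ 2.57.

L/S = 2.57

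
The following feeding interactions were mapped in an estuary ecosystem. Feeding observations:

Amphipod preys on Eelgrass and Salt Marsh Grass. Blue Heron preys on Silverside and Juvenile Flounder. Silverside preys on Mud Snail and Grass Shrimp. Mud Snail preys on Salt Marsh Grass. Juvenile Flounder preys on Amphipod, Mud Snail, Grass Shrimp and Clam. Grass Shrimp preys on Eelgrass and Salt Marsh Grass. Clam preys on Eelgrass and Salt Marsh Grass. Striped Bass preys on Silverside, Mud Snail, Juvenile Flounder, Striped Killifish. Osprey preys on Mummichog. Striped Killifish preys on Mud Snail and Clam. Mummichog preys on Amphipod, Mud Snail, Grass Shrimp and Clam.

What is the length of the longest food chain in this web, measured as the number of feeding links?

One longest chain: Salt Marsh Grass → Mud Snail → Striped Killifish → Striped Bass.
It has 4 species and 3 links.

3 links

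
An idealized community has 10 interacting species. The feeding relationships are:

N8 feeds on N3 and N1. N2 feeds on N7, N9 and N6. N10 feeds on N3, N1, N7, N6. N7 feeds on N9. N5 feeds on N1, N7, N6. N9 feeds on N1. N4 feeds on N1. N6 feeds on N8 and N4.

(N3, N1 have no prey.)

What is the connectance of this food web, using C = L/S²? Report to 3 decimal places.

C = 0.170

The web has S = 10 species and L = 17 feeding links.
C = L / S² = 17 / 100 = 0.1700 ≈ 0.170.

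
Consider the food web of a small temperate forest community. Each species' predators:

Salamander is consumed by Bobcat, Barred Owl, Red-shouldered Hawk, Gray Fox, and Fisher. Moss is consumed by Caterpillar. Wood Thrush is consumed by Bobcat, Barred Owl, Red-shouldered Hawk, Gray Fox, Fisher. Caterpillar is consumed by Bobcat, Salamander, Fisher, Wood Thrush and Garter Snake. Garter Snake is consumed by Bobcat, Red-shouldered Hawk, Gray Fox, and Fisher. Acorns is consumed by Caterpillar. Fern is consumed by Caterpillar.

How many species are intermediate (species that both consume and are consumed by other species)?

Intermediate species (has both prey and predators): Caterpillar, Salamander, Wood Thrush, Garter Snake.
Count: 4.

4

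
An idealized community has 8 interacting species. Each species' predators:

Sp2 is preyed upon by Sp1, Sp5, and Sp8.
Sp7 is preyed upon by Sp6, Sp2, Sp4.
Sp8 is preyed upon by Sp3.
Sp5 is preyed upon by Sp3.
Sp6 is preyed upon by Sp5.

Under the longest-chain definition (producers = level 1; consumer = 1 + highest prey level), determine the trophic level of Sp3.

Sp7 is a producer → level 1.
Sp2 eats Sp7 → level 2.
Sp8 eats Sp2 → level 3.
Sp3 eats Sp8 (level 3); other prey at levels: Sp5 3 → level 4.

Trophic level 4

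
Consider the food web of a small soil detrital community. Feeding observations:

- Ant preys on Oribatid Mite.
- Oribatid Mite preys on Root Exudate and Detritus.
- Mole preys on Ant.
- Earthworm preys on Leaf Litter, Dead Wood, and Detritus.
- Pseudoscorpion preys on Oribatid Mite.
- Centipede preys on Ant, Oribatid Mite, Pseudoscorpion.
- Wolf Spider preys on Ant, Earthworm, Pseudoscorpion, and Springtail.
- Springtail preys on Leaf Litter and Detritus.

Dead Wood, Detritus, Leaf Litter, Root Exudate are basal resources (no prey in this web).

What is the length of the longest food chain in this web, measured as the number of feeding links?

One longest chain: Detritus → Oribatid Mite → Pseudoscorpion → Wolf Spider.
It has 4 species and 3 links.

3 links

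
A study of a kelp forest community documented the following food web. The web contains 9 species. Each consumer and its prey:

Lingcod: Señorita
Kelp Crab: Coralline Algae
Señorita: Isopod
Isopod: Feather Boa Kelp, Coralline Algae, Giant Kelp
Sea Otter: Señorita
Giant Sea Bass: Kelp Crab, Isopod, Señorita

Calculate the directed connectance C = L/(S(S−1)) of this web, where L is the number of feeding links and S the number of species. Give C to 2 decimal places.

C = 0.14

The web has S = 9 species and L = 10 feeding links.
C = L / (S(S−1)) = 10 / 72 = 0.1389 ≈ 0.14.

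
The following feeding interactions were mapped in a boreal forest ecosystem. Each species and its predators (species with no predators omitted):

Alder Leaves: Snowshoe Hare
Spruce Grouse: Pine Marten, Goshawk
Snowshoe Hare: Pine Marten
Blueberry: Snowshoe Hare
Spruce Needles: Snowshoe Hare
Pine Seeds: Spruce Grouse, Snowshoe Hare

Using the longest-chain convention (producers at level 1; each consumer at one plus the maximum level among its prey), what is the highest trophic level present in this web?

Producers (level 1): Blueberry, Spruce Needles, Pine Seeds, Alder Leaves.
Pine Seeds → Spruce Grouse → Pine Marten gives Pine Marten level 3.
No species has a prey at level 3, so no species reaches level 4.

3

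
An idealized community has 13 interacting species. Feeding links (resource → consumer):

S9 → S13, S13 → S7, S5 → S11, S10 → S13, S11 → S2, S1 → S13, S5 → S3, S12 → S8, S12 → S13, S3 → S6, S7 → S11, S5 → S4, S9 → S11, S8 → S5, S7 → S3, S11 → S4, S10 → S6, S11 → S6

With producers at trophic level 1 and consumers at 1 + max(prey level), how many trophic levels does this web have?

Producers (level 1): S9, S10, S12, S1.
S12 → S8 → S5 → S11 → S6 gives S6 level 5.
No species has a prey at level 5, so no species reaches level 6.

5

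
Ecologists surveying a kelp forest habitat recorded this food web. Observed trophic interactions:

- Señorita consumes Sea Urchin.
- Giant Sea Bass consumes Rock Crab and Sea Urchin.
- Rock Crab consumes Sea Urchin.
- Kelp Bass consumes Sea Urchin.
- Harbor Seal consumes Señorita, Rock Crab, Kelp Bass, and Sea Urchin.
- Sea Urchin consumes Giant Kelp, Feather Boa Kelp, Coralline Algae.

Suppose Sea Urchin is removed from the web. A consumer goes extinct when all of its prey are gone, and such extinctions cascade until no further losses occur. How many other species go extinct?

5

Remove Sea Urchin.
Round 1: Kelp Bass (all prey gone), Rock Crab (all prey gone), Señorita (all prey gone) → extinct.
Round 2: Giant Sea Bass (all prey gone), Harbor Seal (all prey gone) → extinct.
No further losses. Total secondary extinctions: 5.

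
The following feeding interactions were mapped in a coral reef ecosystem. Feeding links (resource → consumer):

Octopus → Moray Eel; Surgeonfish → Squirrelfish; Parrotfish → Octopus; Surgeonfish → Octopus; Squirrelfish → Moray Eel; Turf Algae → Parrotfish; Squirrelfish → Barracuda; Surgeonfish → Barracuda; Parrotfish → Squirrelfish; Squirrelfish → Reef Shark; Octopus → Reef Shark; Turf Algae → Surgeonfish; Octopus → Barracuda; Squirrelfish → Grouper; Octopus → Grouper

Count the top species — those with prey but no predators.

Top species (has prey, but nothing eats it): Grouper, Reef Shark, Moray Eel, Barracuda.
Count: 4.

4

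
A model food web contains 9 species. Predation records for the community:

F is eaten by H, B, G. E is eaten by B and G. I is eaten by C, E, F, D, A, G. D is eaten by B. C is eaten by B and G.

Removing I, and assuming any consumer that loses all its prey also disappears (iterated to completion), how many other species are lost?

8

Remove I.
Round 1: D (all prey gone), E (all prey gone), F (all prey gone), C (all prey gone), A (all prey gone) → extinct.
Round 2: H (all prey gone), B (all prey gone), G (all prey gone) → extinct.
No further losses. Total secondary extinctions: 8.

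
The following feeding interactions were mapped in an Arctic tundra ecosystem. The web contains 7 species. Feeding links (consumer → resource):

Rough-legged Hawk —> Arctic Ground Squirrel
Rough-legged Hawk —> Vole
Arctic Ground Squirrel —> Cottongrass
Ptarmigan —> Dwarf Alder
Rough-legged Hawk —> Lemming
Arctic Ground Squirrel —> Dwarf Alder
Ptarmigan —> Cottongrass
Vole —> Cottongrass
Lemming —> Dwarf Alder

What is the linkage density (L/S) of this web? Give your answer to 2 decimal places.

L/S = 1.29

There are L = 9 links among S = 7 species.
L/S = 9/7 = 1.2857 ≈ 1.29.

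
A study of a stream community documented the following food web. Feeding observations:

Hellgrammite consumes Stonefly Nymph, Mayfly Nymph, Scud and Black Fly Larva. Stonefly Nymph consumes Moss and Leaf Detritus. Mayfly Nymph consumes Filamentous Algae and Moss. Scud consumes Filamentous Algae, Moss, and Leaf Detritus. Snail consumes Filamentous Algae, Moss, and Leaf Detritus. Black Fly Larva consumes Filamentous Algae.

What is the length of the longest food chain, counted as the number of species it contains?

3 species

One longest chain: Leaf Detritus → Stonefly Nymph → Hellgrammite.
It has 3 species and 2 links.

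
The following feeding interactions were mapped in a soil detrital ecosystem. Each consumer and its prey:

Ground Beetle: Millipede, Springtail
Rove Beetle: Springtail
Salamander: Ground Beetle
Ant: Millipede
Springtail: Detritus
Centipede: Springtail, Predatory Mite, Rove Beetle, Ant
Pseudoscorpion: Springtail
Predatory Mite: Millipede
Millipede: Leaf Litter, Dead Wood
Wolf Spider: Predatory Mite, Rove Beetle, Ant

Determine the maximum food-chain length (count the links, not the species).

3 links

One longest chain: Leaf Litter → Millipede → Ground Beetle → Salamander.
It has 4 species and 3 links.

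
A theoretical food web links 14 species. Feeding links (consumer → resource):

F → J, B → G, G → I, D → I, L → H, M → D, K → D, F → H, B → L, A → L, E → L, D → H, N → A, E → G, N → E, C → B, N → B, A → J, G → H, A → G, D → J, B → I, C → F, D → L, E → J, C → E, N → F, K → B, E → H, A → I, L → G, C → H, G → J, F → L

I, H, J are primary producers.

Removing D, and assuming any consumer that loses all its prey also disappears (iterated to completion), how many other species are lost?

1

Remove D.
Round 1: M (all prey gone) → extinct.
No further losses. Total secondary extinctions: 1.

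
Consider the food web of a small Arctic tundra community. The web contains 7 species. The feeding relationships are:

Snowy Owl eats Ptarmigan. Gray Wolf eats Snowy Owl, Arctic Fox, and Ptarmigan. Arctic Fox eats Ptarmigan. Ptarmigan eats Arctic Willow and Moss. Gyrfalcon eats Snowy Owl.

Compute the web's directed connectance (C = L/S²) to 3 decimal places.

C = 0.163

The web has S = 7 species and L = 8 feeding links.
C = L / S² = 8 / 49 = 0.1633 ≈ 0.163.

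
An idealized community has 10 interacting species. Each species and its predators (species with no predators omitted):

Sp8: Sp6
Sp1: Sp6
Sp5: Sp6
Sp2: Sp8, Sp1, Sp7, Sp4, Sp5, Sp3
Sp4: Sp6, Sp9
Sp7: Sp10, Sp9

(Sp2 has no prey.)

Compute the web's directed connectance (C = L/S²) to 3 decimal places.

C = 0.130

The web has S = 10 species and L = 13 feeding links.
C = L / S² = 13 / 100 = 0.1300 ≈ 0.130.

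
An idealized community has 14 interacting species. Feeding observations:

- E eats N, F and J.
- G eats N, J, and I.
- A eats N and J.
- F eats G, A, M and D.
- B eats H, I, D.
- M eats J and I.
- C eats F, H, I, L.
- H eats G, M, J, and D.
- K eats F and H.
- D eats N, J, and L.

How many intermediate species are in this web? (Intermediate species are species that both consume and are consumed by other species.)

Intermediate species (has both prey and predators): M, A, D, G, F, H.
Count: 6.

6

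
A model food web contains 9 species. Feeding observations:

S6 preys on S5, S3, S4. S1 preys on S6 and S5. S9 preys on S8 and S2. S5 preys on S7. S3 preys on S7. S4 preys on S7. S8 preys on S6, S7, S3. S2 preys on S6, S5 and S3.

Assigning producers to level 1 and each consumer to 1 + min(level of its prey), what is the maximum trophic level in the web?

3

Producers (level 1): S7.
Following each consumer down to its lowest-level prey: S7 → S8 → S9 (levels 1 through 3).
All prey of S9 (S8 2, S2 3) are at level 2 or above, so S9 is at level 1 + 2 = 3.
Every consumer has at least one prey at level 2 or below, so none exceeds level 3.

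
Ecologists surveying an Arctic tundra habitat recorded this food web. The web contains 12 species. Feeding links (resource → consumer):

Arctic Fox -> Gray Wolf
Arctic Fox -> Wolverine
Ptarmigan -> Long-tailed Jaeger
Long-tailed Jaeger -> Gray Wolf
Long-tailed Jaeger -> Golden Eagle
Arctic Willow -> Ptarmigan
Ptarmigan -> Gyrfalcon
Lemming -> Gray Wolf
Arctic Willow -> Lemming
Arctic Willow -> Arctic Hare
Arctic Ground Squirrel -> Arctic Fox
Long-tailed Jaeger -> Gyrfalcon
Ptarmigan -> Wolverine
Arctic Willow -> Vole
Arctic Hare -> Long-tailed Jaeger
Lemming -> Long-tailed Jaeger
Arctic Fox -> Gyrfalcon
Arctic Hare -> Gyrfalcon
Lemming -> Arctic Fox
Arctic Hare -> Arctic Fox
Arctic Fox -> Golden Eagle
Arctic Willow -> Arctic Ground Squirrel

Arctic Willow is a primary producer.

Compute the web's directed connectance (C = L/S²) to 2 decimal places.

C = 0.15

The web has S = 12 species and L = 22 feeding links.
C = L / S² = 22 / 144 = 0.1528 ≈ 0.15.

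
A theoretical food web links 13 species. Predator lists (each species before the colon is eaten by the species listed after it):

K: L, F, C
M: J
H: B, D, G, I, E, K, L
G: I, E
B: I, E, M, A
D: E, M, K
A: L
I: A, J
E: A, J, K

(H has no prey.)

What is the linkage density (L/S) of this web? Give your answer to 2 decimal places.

There are L = 26 links among S = 13 species.
L/S = 26/13 = 2.0000 ≈ 2.00.

L/S = 2.00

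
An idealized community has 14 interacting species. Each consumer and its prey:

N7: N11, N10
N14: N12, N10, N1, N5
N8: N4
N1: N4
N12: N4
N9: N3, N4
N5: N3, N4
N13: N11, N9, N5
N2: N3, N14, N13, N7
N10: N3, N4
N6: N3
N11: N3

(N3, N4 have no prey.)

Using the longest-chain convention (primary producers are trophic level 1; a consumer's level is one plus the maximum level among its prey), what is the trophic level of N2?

N3 is a producer → level 1.
N5 eats N3 (level 1); other prey at levels: N4 1 → level 2.
N14 eats N5 (level 2); other prey at levels: N12 2, N10 2, N1 2 → level 3.
N2 eats N14 (level 3); other prey at levels: N3 1, N13 3, N7 3 → level 4.

Trophic level 4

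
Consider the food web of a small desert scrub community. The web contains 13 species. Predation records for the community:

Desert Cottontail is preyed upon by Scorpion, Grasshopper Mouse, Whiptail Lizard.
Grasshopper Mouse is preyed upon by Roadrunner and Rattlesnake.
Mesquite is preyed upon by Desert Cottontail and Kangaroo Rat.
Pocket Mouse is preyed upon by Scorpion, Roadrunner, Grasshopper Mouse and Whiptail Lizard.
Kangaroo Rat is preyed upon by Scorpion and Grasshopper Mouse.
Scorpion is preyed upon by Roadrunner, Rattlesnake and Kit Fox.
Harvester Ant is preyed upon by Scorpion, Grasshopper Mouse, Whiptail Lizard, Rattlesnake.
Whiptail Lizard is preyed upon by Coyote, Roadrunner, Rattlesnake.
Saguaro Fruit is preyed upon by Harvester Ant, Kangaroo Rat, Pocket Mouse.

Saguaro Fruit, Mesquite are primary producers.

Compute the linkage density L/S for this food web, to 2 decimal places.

L/S = 2.00

There are L = 26 links among S = 13 species.
L/S = 26/13 = 2.0000 ≈ 2.00.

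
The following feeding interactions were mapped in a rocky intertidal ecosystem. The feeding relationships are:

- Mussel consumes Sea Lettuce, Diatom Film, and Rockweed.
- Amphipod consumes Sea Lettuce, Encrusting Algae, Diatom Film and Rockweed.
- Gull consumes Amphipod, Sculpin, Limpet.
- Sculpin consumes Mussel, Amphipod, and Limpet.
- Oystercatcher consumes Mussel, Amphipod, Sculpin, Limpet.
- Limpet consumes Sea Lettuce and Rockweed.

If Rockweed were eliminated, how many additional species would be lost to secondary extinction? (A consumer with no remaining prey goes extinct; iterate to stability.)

0

Remove Rockweed.
Every predator of it retains at least one other prey: Amphipod still has Encrusting Algae, Diatom Film, Sea Lettuce; Limpet still has Sea Lettuce; Mussel still has Diatom Film, Sea Lettuce.
No consumer loses all prey, so no secondary extinctions occur.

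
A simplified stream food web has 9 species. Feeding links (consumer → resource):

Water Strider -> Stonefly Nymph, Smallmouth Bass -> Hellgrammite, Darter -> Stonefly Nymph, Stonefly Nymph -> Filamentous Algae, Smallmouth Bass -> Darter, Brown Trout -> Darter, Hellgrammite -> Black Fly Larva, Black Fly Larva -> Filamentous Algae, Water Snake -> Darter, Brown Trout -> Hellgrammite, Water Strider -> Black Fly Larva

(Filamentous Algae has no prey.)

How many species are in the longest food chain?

4 species

One longest chain: Filamentous Algae → Stonefly Nymph → Darter → Water Snake.
It has 4 species and 3 links.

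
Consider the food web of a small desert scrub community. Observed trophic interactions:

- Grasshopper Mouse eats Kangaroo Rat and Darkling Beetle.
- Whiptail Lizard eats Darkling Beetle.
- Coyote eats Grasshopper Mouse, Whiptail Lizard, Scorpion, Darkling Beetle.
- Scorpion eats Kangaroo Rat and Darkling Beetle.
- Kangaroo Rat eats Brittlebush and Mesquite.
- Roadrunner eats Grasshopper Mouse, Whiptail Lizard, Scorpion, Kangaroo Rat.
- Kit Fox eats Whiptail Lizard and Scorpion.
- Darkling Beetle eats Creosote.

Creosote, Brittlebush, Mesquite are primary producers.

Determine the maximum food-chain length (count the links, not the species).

One longest chain: Creosote → Darkling Beetle → Whiptail Lizard → Roadrunner.
It has 4 species and 3 links.

3 links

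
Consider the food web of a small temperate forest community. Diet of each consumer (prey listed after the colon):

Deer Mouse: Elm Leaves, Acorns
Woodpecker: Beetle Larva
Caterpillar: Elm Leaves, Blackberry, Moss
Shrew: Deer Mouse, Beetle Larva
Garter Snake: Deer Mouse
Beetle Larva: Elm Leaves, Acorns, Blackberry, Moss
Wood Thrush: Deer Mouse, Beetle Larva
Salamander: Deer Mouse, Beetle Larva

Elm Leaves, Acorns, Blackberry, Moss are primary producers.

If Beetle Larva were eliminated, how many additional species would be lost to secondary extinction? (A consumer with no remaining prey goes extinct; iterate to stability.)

Remove Beetle Larva.
Round 1: Woodpecker (all prey gone) → extinct.
No further losses. Total secondary extinctions: 1.

1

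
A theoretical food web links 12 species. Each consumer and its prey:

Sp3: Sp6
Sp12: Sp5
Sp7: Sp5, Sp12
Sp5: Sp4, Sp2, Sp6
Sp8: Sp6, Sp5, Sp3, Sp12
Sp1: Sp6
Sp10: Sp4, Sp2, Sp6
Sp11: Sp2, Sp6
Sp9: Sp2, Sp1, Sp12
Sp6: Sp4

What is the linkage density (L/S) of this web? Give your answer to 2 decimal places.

L/S = 1.75

There are L = 21 links among S = 12 species.
L/S = 21/12 = 1.7500 ≈ 1.75.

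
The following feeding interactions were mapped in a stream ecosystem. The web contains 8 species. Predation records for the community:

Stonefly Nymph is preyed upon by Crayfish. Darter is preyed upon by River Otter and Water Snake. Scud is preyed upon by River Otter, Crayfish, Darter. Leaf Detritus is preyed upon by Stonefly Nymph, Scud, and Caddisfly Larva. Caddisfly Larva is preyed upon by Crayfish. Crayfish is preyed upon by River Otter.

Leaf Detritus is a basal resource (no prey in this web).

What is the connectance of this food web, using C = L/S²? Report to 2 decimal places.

The web has S = 8 species and L = 11 feeding links.
C = L / S² = 11 / 64 = 0.1719 ≈ 0.17.

C = 0.17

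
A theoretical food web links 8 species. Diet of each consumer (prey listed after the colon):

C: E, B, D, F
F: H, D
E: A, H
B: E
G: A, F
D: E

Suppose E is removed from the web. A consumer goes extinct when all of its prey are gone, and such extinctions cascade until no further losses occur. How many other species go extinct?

2

Remove E.
Round 1: B (all prey gone), D (all prey gone) → extinct.
No further losses. Total secondary extinctions: 2.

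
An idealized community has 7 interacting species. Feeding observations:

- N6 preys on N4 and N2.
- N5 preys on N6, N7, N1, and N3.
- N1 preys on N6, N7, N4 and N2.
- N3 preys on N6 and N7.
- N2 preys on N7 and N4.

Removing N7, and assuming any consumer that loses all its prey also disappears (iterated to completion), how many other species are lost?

Remove N7.
Every predator of it retains at least one other prey: N2 still has N4; N3 still has N6; N1 still has N4, N2, N6; N5 still has N6, N3, N1.
No consumer loses all prey, so no secondary extinctions occur.

0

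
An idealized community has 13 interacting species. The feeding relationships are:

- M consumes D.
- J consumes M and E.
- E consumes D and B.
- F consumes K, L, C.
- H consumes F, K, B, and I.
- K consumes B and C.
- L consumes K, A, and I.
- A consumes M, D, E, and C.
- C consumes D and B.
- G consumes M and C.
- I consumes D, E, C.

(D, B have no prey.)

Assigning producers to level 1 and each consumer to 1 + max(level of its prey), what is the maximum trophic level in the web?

Producers (level 1): D, B.
D → C → I → L → F → H gives H level 6.
No species has a prey at level 6, so no species reaches level 7.

6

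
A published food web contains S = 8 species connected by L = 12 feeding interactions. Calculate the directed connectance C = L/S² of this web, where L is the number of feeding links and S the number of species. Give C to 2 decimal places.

The web has S = 8 species and L = 12 feeding links.
C = L / S² = 12 / 64 = 0.1875 ≈ 0.19.

C = 0.19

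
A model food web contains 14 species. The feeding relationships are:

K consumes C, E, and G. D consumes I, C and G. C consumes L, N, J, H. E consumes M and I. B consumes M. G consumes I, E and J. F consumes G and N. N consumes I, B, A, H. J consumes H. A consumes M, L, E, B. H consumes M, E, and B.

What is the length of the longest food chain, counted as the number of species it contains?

One longest chain: M → E → H → J → G → D.
It has 6 species and 5 links.

6 species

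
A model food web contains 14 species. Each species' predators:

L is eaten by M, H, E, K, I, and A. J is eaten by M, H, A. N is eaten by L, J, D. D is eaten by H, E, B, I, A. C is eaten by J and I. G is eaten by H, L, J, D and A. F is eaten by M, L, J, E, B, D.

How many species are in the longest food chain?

3 species

One longest chain: N → D → H.
It has 3 species and 2 links.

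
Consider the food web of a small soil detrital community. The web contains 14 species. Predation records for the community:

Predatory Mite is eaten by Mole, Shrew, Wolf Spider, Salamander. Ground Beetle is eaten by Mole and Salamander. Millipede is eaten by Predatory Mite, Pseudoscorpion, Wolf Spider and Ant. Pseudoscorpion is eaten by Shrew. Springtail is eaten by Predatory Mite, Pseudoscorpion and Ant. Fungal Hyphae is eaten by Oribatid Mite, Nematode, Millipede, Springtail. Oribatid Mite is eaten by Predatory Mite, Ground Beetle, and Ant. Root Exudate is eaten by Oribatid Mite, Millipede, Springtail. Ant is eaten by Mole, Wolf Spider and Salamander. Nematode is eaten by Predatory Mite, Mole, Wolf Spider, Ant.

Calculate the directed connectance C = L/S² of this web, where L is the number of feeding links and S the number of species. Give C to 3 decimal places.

C = 0.158

The web has S = 14 species and L = 31 feeding links.
C = L / S² = 31 / 196 = 0.1582 ≈ 0.158.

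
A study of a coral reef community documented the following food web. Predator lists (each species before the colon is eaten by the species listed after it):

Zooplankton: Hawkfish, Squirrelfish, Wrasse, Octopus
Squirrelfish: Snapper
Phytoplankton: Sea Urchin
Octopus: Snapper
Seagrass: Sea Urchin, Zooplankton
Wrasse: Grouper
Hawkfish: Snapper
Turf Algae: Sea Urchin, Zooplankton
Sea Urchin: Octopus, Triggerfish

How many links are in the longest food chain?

3 links

One longest chain: Turf Algae → Sea Urchin → Octopus → Snapper.
It has 4 species and 3 links.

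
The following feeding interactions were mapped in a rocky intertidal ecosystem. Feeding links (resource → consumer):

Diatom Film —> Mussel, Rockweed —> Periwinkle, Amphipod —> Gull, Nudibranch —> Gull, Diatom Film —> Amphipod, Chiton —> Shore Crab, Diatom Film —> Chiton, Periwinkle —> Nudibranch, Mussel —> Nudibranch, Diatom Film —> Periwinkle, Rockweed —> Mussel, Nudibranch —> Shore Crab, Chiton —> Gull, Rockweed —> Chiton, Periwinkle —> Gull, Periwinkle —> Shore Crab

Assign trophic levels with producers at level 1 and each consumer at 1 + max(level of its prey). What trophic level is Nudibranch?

Rockweed is a producer → level 1.
Periwinkle eats Rockweed (level 1); other prey at levels: Diatom Film 1 → level 2.
Nudibranch eats Periwinkle (level 2); other prey at levels: Mussel 2 → level 3.

Trophic level 3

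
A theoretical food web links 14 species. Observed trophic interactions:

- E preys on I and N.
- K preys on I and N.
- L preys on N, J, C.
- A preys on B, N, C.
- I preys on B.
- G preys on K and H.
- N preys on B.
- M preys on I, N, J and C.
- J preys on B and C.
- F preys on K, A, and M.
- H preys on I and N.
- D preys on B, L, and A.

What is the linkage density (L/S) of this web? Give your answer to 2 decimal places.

There are L = 28 links among S = 14 species.
L/S = 28/14 = 2.0000 ≈ 2.00.

L/S = 2.00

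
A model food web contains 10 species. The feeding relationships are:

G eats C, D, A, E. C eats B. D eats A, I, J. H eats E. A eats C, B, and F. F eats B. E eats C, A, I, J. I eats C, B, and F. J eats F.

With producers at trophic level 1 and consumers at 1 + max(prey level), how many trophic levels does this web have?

Producers (level 1): B.
B → F → A → E → H gives H level 5.
No species has a prey at level 5, so no species reaches level 6.

5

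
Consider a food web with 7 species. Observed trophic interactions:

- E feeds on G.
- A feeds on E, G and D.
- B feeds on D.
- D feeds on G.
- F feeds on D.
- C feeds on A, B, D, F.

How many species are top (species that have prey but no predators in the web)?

Top species (has prey, but nothing eats it): C.
Count: 1.

1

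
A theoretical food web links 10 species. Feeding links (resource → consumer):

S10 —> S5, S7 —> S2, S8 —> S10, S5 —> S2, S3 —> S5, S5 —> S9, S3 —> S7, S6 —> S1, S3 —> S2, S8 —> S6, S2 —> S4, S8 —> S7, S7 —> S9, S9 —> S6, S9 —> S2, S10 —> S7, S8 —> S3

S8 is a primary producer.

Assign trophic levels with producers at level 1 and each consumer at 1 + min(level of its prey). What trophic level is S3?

Trophic level 2

S8 is a producer → level 1.
S3 eats S8 → level 2.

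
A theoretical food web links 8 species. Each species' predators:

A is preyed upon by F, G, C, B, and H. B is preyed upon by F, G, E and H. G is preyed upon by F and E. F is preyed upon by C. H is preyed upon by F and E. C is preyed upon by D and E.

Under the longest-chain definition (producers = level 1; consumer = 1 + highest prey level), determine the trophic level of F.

Trophic level 4

A is a producer → level 1.
B eats A → level 2.
G eats B (level 2); other prey at levels: A 1 → level 3.
F eats G (level 3); other prey at levels: A 1, B 2, H 3 → level 4.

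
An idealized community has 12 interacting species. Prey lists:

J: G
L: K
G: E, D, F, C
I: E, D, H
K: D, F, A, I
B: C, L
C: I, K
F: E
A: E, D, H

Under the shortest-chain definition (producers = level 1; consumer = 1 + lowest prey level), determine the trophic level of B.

Trophic level 4

D is a producer → level 1.
K eats D → level 2.
L eats K → level 3.
B eats L → level 4.
No prey of B is below level 3, so 4 is the minimum.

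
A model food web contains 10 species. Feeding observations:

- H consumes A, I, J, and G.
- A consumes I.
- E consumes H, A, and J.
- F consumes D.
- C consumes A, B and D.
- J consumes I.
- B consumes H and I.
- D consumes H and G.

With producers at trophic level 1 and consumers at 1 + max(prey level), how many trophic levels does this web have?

5

Producers (level 1): G, I.
I → A → H → D → F gives F level 5.
No species has a prey at level 5, so no species reaches level 6.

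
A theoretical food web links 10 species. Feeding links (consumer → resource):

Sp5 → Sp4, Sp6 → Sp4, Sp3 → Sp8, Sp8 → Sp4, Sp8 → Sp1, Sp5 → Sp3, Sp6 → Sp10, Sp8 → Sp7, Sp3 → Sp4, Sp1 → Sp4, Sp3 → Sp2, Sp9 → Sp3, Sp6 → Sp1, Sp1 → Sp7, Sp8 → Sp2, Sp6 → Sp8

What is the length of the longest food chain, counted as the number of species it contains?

One longest chain: Sp4 → Sp1 → Sp8 → Sp3 → Sp9.
It has 5 species and 4 links.

5 species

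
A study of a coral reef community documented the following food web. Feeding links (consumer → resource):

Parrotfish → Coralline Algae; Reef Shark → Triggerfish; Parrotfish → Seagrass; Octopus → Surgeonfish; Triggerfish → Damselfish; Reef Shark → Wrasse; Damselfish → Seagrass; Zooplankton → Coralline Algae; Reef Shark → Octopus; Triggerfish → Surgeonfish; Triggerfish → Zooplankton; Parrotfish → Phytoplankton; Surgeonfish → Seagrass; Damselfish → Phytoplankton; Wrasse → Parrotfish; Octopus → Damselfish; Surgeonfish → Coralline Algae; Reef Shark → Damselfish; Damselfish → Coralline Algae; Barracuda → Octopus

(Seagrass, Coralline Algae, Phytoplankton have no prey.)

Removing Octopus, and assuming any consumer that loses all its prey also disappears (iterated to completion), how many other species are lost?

1

Remove Octopus.
Round 1: Barracuda (all prey gone) → extinct.
No further losses. Total secondary extinctions: 1.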